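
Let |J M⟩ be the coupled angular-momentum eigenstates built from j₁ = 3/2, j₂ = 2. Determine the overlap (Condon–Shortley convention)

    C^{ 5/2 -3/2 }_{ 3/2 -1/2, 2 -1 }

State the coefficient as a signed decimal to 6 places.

+0.169031  (= +√(1/35))

triangle: 1!×2!×3!/7! = 12/5040
(j±m)!: 1!×2!×1!×3!×1!×4! = 288
prefactor² = (2J+1)×Δ×N² = 144/35
  k=0: +1/(0!×1!×2!×1!×0!×2!) = 1/4
  k=1: −1/(1!×0!×1!×0!×1!×3!) = -1/6
Σ = 1/12  ⇒  CG² = 144/35×1/12² = 1/35
CG = +√(1/35) = +0.169031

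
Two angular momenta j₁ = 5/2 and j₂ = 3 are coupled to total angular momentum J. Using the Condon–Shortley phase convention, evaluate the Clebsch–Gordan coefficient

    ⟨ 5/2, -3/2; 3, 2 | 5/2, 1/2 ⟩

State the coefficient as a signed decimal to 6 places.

-0.267261

j₁+j₂−J=3  J+j₁−j₂=2  J−j₁+j₂=3  j₁+j₂+J+1=9
(j₁±m₁, j₂±m₂, J±M) = (1,4,5,1,3,2)
P² = 288/7
sum k=2..3:
  [2] +1/24 = 1/24
  [3] −1/12 = -1/12
S = -1/24
C² = P²·S² = 1/14 ; C = -0.267261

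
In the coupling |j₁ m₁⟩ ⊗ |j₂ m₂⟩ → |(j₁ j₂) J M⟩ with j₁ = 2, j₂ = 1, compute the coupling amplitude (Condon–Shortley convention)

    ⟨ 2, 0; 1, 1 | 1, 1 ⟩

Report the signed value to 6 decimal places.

triangle: 2!*2!*0!/5! = 4/120
(j±m)!: 2!*2!*2!*0!*2!*0! = 16
prefactor² = (2J+1)*Δ*N² = 8/5
  k=2: +1/(2!*0!*0!*0!*2!*0!) = 1/4
Σ = 1/4  ⇒  CG² = 8/5*1/4² = 1/10
CG = +√(1/10) = +0.316228

+√(1/10) = +0.316228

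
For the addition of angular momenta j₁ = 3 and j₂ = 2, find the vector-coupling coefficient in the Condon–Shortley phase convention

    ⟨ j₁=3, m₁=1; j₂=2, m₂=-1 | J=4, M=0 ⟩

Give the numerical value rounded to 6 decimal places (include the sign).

√[9·1!5!3!/10! · 4!2!1!3!4!4!] = √(10368/35)
  +(−1)^0/∏(0,1,2,1,3,2)! = 1/24  (running 1/24)
  +(−1)^1/∏(1,0,1,0,4,3)! = -1/144  (running 5/144)
⟨..|..⟩ = √(10368/35)·(5/144) = +0.597614

+0.597614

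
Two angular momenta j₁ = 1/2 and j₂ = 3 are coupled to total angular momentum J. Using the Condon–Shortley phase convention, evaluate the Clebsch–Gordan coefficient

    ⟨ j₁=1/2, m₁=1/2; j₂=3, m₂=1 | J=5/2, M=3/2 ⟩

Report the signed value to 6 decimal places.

+√(2/7) ≈ +0.534522

triangle: 1!*0!*5!/7! = 120/5040
(j±m)!: 1!*0!*4!*2!*4!*1! = 1152
prefactor² = (2J+1)*Δ*N² = 1152/7
  k=0: +1/(0!*1!*0!*4!*0!*1!) = 1/24
Σ = 1/24  ⇒  CG² = 1152/7*1/24² = 2/7
CG = +√(2/7) = +0.534522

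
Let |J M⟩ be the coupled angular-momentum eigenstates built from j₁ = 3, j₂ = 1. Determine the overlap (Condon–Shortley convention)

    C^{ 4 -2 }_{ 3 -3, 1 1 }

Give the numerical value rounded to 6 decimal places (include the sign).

√[9·0!6!2!/9! · 0!6!2!0!2!6!] = √(518400/7)
  +(−1)^0/∏(0,0,6,2,0,0)! = 1/1440  (running 1/1440)
⟨..|..⟩ = √(518400/7)·(1/1440) = +0.188982

+√(1/28) = +0.188982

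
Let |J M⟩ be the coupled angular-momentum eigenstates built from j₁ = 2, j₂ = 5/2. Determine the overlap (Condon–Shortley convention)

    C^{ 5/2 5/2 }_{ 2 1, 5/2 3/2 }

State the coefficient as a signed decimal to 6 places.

-0.654654  (= −√(3/7))

√[6·2!2!3!/8! · 3!1!4!1!5!0!] = √(432/7)
  +(−1)^1/∏(1,1,0,3,2,0)! = -1/12  (running -1/12)
⟨..|..⟩ = √(432/7)·(-1/12) = -0.654654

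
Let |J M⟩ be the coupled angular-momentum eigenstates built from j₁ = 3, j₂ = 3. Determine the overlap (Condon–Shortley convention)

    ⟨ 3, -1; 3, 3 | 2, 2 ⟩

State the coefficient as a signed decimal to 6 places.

+0.345033

√[5·4!2!2!/9! · 2!4!6!0!4!0!] = √(7680/7)
  +(−1)^4/∏(4,0,0,2,2,0)! = 1/96  (running 1/96)
⟨..|..⟩ = √(7680/7)·(1/96) = +0.345033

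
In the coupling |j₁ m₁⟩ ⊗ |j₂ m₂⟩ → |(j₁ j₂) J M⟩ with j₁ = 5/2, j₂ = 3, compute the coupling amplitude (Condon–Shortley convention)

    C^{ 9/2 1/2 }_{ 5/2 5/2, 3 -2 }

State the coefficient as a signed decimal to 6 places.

√[10·1!4!5!/11! · 5!0!1!5!5!4!] = √(2304000/77)
  +(−1)^0/∏(0,1,0,1,4,4)! = 1/576  (running 1/576)
⟨..|..⟩ = √(2304000/77)·(1/576) = +0.300312

+0.300312  (= +√(125/1386))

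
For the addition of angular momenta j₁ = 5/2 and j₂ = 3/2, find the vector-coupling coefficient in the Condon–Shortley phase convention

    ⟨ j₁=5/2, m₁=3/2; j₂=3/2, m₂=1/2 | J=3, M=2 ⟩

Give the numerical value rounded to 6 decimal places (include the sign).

triangle: 1!*4!*2!/8! = 48/40320
(j±m)!: 4!*1!*2!*1!*5!*1! = 5760
prefactor² = (2J+1)*Δ*N² = 48
  k=0: +1/(0!*1!*1!*2!*3!*0!) = 1/12
  k=1: −1/(1!*0!*0!*1!*4!*1!) = -1/24
Σ = 1/24  ⇒  CG² = 48*1/24² = 1/12
CG = +√(1/12) = +0.288675

+0.288675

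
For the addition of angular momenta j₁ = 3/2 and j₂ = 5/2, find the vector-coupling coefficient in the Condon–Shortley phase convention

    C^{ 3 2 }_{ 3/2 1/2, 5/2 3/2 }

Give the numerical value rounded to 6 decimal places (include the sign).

-0.288675  (= −√(1/12))

√[7·1!2!4!/8! · 2!1!4!1!5!1!] = √(48)
  +(−1)^0/∏(0,1,1,4,1,0)! = 1/24  (running 1/24)
  +(−1)^1/∏(1,0,0,3,2,1)! = -1/12  (running -1/24)
⟨..|..⟩ = √(48)·(-1/24) = -0.288675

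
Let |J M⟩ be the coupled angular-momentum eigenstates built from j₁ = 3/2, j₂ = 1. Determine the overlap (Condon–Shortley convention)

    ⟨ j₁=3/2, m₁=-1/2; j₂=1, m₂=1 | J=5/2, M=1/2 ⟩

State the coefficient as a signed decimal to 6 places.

+√(3/10) ≈ +0.547723

√[6·0!3!2!/6! · 1!2!2!0!3!2!] = √(24/5)
  +(−1)^0/∏(0,0,2,2,1,0)! = 1/4  (running 1/4)
⟨..|..⟩ = √(24/5)·(1/4) = +0.547723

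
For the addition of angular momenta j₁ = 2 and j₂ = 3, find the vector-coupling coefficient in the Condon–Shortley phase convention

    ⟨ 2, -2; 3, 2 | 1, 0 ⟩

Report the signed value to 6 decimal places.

j₁+j₂−J=4  J+j₁−j₂=0  J−j₁+j₂=2  j₁+j₂+J+1=7
(j₁±m₁, j₂±m₂, J±M) = (0,4,5,1,1,1)
P² = 576/7
sum k=4..4:
  [4] +1/24 = 1/24
S = 1/24
C² = P²·S² = 1/7 ; C = +0.377964

+√(1/7) ≈ +0.377964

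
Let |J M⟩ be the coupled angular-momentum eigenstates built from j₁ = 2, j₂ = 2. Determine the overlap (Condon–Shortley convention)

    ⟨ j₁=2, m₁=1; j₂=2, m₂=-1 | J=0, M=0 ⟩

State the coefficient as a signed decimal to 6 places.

j₁+j₂−J=4  J+j₁−j₂=0  J−j₁+j₂=0  j₁+j₂+J+1=5
(j₁±m₁, j₂±m₂, J±M) = (3,1,1,3,0,0)
P² = 36/5
sum k=1..1:
  [1] −1/6 = -1/6
S = -1/6
C² = P²·S² = 1/5 ; C = -0.447214

-0.447214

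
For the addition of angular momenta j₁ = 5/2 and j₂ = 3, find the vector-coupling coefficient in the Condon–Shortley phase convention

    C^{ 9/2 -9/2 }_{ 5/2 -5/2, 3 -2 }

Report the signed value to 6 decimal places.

√[10·1!4!5!/11! · 0!5!1!5!0!9!] = √(41472000/11)
  +(−1)^1/∏(1,0,4,0,0,5)! = -1/2880  (running -1/2880)
⟨..|..⟩ = √(41472000/11)·(-1/2880) = -0.674200

−√(5/11) = -0.674200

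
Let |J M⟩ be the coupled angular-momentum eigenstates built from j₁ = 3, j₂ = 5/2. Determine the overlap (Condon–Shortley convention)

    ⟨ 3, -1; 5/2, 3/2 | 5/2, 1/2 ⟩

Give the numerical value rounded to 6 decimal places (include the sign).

+√(1/35) = +0.169031

triangle: 3!·3!·2!/9! = 72/362880
(j±m)!: 2!·4!·4!·1!·3!·2! = 13824
prefactor² = (2J+1)·Δ·N² = 576/35
  k=2: +1/(2!·1!·2!·2!·1!·0!) = 1/8
  k=3: −1/(3!·0!·1!·1!·2!·1!) = -1/12
Σ = 1/24  ⇒  CG² = 576/35·1/24² = 1/35
CG = +√(1/35) = +0.169031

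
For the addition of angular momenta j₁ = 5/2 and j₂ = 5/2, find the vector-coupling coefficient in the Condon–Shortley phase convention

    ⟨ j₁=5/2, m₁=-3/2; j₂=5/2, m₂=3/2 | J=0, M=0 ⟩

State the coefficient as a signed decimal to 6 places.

j₁+j₂−J=5  J+j₁−j₂=0  J−j₁+j₂=0  j₁+j₂+J+1=6
(j₁±m₁, j₂±m₂, J±M) = (1,4,4,1,0,0)
P² = 96
sum k=4..4:
  [4] +1/24 = 1/24
S = 1/24
C² = P²·S² = 1/6 ; C = +0.408248

+√(1/6) ≈ +0.408248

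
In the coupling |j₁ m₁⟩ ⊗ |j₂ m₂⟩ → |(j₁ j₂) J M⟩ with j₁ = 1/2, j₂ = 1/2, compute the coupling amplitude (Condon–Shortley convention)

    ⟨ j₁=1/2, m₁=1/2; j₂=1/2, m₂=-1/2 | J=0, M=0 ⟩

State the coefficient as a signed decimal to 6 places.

triangle: 1!·0!·0!/2! = 1/2
(j±m)!: 1!·0!·0!·1!·0!·0! = 1
prefactor² = (2J+1)·Δ·N² = 1/2
  k=0: +1/(0!·1!·0!·0!·0!·0!) = 1
Σ = 1  ⇒  CG² = 1/2·1² = 1/2
CG = +√(1/2) = +0.707107

+0.707107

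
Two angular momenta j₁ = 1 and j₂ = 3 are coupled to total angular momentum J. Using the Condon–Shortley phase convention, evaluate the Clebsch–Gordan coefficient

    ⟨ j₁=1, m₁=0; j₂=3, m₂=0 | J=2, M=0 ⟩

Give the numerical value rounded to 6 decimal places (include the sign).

-0.654654  (= −√(3/7))

√[5·2!0!4!/7! · 1!1!3!3!2!2!] = √(48/7)
  +(−1)^1/∏(1,1,0,2,0,2)! = -1/4  (running -1/4)
⟨..|..⟩ = √(48/7)·(-1/4) = -0.654654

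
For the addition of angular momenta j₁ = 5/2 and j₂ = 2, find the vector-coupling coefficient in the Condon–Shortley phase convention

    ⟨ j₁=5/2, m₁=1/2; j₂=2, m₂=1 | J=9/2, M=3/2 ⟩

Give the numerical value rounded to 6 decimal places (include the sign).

j₁+j₂−J=0  J+j₁−j₂=5  J−j₁+j₂=4  j₁+j₂+J+1=10
(j₁±m₁, j₂±m₂, J±M) = (3,2,3,1,6,3)
P² = 17280/7
sum k=0..0:
  [0] +1/72 = 1/72
S = 1/72
C² = P²·S² = 10/21 ; C = +0.690066

+0.690066  (= +√(10/21))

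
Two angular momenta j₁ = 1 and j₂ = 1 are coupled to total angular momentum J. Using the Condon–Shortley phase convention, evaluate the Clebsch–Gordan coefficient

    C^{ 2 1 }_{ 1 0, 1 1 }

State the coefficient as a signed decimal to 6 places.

+√(1/2) ≈ +0.707107

j₁+j₂−J=0  J+j₁−j₂=2  J−j₁+j₂=2  j₁+j₂+J+1=5
(j₁±m₁, j₂±m₂, J±M) = (1,1,2,0,3,1)
P² = 2
sum k=0..0:
  [0] +1/2 = 1/2
S = 1/2
C² = P²·S² = 1/2 ; C = +0.707107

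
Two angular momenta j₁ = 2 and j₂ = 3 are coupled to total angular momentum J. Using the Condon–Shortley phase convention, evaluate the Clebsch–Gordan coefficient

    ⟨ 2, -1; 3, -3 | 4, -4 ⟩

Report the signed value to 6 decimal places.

j₁+j₂−J=1  J+j₁−j₂=3  J−j₁+j₂=5  j₁+j₂+J+1=10
(j₁±m₁, j₂±m₂, J±M) = (1,3,0,6,0,8)
P² = 311040
sum k=0..0:
  [0] +1/720 = 1/720
S = 1/720
C² = P²·S² = 3/5 ; C = +0.774597

+0.774597  (= +√(3/5))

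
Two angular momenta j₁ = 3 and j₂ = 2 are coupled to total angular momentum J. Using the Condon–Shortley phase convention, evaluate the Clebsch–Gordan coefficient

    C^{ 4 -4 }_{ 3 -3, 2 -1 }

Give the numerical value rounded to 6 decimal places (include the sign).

triangle: 1!*5!*3!/10! = 720/3628800
(j±m)!: 0!*6!*1!*3!*0!*8! = 174182400
prefactor² = (2J+1)*Δ*N² = 311040
  k=1: −1/(1!*0!*5!*0!*0!*3!) = -1/720
Σ = -1/720  ⇒  CG² = 311040*(-1/720)² = 3/5
CG = −√(3/5) = -0.774597

−√(3/5) ≈ -0.774597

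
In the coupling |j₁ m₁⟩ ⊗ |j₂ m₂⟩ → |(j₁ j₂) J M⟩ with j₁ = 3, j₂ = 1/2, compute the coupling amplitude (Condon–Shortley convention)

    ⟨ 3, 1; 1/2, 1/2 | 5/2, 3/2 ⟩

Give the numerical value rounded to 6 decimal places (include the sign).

√[6·1!5!0!/7! · 4!2!1!0!4!1!] = √(1152/7)
  +(−1)^1/∏(1,0,1,0,4,0)! = -1/24  (running -1/24)
⟨..|..⟩ = √(1152/7)·(-1/24) = -0.534522

-0.534522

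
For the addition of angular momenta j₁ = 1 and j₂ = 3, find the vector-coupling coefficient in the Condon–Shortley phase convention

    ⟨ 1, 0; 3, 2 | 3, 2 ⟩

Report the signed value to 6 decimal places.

-0.577350  (= −√(1/3))

√[7·1!1!5!/8! · 1!1!5!1!5!1!] = √(300)
  +(−1)^0/∏(0,1,1,5,0,0)! = 1/120  (running 1/120)
  +(−1)^1/∏(1,0,0,4,1,1)! = -1/24  (running -1/30)
⟨..|..⟩ = √(300)·(-1/30) = -0.577350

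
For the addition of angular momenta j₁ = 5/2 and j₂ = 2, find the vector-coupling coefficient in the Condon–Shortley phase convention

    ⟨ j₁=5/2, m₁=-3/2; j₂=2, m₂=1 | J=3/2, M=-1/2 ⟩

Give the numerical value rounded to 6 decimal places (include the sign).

√[4·3!2!1!/7! · 1!4!3!1!1!2!] = √(96/35)
  +(−1)^2/∏(2,1,2,1,0,0)! = 1/4  (running 1/4)
  +(−1)^3/∏(3,0,1,0,1,1)! = -1/6  (running 1/12)
⟨..|..⟩ = √(96/35)·(1/12) = +0.138013

+√(2/105) ≈ +0.138013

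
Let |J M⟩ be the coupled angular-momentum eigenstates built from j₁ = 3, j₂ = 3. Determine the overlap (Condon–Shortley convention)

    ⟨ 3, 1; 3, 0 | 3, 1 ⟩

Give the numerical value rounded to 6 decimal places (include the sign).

j₁+j₂−J=3  J+j₁−j₂=3  J−j₁+j₂=3  j₁+j₂+J+1=10
(j₁±m₁, j₂±m₂, J±M) = (4,2,3,3,4,2)
P² = 864/25
sum k=0..2:
  [0] +1/72 = 1/72
  [1] −1/8 = -1/8
  [2] +1/24 = 1/24
S = -5/72
C² = P²·S² = 1/6 ; C = -0.408248

-0.408248  (= −√(1/6))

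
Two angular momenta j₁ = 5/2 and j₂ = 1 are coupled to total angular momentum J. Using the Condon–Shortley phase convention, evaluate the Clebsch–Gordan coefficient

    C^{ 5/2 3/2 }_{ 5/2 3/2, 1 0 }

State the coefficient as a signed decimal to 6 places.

+√(9/35) = +0.507093

j₁+j₂−J=1  J+j₁−j₂=4  J−j₁+j₂=1  j₁+j₂+J+1=7
(j₁±m₁, j₂±m₂, J±M) = (4,1,1,1,4,1)
P² = 576/35
sum k=0..1:
  [0] +1/6 = 1/6
  [1] −1/24 = -1/24
S = 1/8
C² = P²·S² = 9/35 ; C = +0.507093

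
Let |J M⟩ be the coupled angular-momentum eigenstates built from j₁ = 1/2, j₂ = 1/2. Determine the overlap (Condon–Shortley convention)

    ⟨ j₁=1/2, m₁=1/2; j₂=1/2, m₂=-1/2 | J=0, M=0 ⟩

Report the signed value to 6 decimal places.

+√(1/2) ≈ +0.707107

j₁+j₂−J=1  J+j₁−j₂=0  J−j₁+j₂=0  j₁+j₂+J+1=2
(j₁±m₁, j₂±m₂, J±M) = (1,0,0,1,0,0)
P² = 1/2
sum k=0..0:
  [0] +1/1 = 1
S = 1
C² = P²·S² = 1/2 ; C = +0.707107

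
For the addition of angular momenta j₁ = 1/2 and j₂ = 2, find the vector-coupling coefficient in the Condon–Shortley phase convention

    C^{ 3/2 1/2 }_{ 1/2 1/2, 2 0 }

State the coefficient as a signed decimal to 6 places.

j₁+j₂−J=1  J+j₁−j₂=0  J−j₁+j₂=3  j₁+j₂+J+1=5
(j₁±m₁, j₂±m₂, J±M) = (1,0,2,2,2,1)
P² = 8/5
sum k=0..0:
  [0] +1/2 = 1/2
S = 1/2
C² = P²·S² = 2/5 ; C = +0.632456

+√(2/5) ≈ +0.632456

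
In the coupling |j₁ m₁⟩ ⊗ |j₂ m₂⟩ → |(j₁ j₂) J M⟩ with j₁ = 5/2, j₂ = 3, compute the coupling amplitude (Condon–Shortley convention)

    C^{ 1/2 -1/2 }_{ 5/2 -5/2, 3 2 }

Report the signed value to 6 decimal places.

-0.218218

j₁+j₂−J=5  J+j₁−j₂=0  J−j₁+j₂=1  j₁+j₂+J+1=7
(j₁±m₁, j₂±m₂, J±M) = (0,5,5,1,0,1)
P² = 4800/7
sum k=5..5:
  [5] −1/120 = -1/120
S = -1/120
C² = P²·S² = 1/21 ; C = -0.218218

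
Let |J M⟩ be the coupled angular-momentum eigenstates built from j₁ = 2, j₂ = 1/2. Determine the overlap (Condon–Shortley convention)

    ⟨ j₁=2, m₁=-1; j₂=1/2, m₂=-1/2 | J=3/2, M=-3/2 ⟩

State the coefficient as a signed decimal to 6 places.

+√(1/5) ≈ +0.447214

√[4·1!3!0!/5! · 1!3!0!1!0!3!] = √(36/5)
  +(−1)^0/∏(0,1,3,0,0,0)! = 1/6  (running 1/6)
⟨..|..⟩ = √(36/5)·(1/6) = +0.447214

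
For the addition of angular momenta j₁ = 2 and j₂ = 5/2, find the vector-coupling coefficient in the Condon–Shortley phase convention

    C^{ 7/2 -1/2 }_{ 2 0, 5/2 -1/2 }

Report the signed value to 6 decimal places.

+0.195180

√[8·1!3!4!/9! · 2!2!2!3!3!4!] = √(768/35)
  +(−1)^0/∏(0,1,2,2,1,2)! = 1/8  (running 1/8)
  +(−1)^1/∏(1,0,1,1,2,3)! = -1/12  (running 1/24)
⟨..|..⟩ = √(768/35)·(1/24) = +0.195180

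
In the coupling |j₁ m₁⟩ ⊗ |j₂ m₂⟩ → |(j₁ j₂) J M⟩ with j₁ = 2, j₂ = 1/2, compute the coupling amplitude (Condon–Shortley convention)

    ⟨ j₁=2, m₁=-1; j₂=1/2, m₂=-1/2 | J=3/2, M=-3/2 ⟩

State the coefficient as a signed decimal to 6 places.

√[4·1!3!0!/5! · 1!3!0!1!0!3!] = √(36/5)
  +(−1)^0/∏(0,1,3,0,0,0)! = 1/6  (running 1/6)
⟨..|..⟩ = √(36/5)·(1/6) = +0.447214

+√(1/5) ≈ +0.447214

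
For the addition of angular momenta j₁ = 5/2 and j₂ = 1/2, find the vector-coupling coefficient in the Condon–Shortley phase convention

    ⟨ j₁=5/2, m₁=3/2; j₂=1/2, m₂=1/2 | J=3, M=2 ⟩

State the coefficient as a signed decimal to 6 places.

√[7·0!5!1!/7! · 4!1!1!0!5!1!] = √(480)
  +(−1)^0/∏(0,0,1,1,4,0)! = 1/24  (running 1/24)
⟨..|..⟩ = √(480)·(1/24) = +0.912871

+√(5/6) ≈ +0.912871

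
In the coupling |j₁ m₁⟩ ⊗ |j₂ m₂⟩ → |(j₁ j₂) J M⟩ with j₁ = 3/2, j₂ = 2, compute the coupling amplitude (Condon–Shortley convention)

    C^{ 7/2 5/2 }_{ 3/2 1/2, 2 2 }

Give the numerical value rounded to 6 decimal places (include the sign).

+0.654654  (= +√(3/7))

√[8·0!3!4!/8! · 2!1!4!0!6!1!] = √(6912/7)
  +(−1)^0/∏(0,0,1,4,2,0)! = 1/48  (running 1/48)
⟨..|..⟩ = √(6912/7)·(1/48) = +0.654654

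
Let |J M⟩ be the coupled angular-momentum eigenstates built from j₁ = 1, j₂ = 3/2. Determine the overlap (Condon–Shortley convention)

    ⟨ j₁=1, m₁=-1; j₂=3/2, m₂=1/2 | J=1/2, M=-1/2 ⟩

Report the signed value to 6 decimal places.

√[2·2!0!1!/4! · 0!2!2!1!0!1!] = √(2/3)
  +(−1)^2/∏(2,0,0,0,0,1)! = 1/2  (running 1/2)
⟨..|..⟩ = √(2/3)·(1/2) = +0.408248

+0.408248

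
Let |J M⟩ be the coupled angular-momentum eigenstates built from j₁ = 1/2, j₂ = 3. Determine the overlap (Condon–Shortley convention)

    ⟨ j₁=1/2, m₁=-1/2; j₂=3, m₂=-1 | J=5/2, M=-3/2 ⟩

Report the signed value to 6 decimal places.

−√(2/7) = -0.534522

j₁+j₂−J=1  J+j₁−j₂=0  J−j₁+j₂=5  j₁+j₂+J+1=7
(j₁±m₁, j₂±m₂, J±M) = (0,1,2,4,1,4)
P² = 1152/7
sum k=1..1:
  [1] −1/24 = -1/24
S = -1/24
C² = P²·S² = 2/7 ; C = -0.534522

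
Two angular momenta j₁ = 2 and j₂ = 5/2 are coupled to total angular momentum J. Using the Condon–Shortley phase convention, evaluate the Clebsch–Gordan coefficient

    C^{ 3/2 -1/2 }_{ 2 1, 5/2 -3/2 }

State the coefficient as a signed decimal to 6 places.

j₁+j₂−J=3  J+j₁−j₂=1  J−j₁+j₂=2  j₁+j₂+J+1=7
(j₁±m₁, j₂±m₂, J±M) = (3,1,1,4,1,2)
P² = 96/35
sum k=0..1:
  [0] +1/6 = 1/6
  [1] −1/4 = -1/4
S = -1/12
C² = P²·S² = 2/105 ; C = -0.138013

−√(2/105) = -0.138013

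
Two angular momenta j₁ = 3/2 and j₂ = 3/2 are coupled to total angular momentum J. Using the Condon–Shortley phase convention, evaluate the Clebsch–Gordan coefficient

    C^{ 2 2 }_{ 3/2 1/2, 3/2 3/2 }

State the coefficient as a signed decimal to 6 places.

triangle: 1!×2!×2!/6! = 4/720
(j±m)!: 2!×1!×3!×0!×4!×0! = 288
prefactor² = (2J+1)×Δ×N² = 8
  k=1: −1/(1!×0!×0!×2!×2!×0!) = -1/4
Σ = -1/4  ⇒  CG² = 8×(-1/4)² = 1/2
CG = −√(1/2) = -0.707107

−√(1/2) = -0.707107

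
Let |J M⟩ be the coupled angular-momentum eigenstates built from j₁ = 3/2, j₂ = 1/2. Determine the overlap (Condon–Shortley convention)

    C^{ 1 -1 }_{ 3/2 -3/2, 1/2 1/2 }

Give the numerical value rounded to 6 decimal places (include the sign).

−√(3/4) = -0.866025

√[3·1!2!0!/4! · 0!3!1!0!0!2!] = √(3)
  +(−1)^1/∏(1,0,2,0,0,0)! = -1/2  (running -1/2)
⟨..|..⟩ = √(3)·(-1/2) = -0.866025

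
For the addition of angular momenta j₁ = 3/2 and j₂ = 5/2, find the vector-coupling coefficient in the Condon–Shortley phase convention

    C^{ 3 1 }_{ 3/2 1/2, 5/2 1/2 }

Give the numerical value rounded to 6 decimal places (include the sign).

+0.129099  (= +√(1/60))

√[7·1!2!4!/8! · 2!1!3!2!4!2!] = √(48/5)
  +(−1)^0/∏(0,1,1,3,1,1)! = 1/6  (running 1/6)
  +(−1)^1/∏(1,0,0,2,2,2)! = -1/8  (running 1/24)
⟨..|..⟩ = √(48/5)·(1/24) = +0.129099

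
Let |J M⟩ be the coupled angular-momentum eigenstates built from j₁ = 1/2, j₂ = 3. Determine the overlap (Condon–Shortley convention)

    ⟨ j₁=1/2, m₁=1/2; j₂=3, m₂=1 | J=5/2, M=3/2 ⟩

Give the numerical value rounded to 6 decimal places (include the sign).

+0.534522

√[6·1!0!5!/7! · 1!0!4!2!4!1!] = √(1152/7)
  +(−1)^0/∏(0,1,0,4,0,1)! = 1/24  (running 1/24)
⟨..|..⟩ = √(1152/7)·(1/24) = +0.534522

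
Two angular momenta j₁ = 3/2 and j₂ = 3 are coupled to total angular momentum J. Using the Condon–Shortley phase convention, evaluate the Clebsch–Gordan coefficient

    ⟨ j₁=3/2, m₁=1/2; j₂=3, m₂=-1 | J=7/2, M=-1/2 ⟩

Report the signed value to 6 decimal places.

+√(2/7) ≈ +0.534522

triangle: 1!*2!*5!/9! = 240/362880
(j±m)!: 2!*1!*2!*4!*3!*4! = 13824
prefactor² = (2J+1)*Δ*N² = 512/7
  k=0: +1/(0!*1!*1!*2!*1!*3!) = 1/12
  k=1: −1/(1!*0!*0!*1!*2!*4!) = -1/48
Σ = 1/16  ⇒  CG² = 512/7*1/16² = 2/7
CG = +√(2/7) = +0.534522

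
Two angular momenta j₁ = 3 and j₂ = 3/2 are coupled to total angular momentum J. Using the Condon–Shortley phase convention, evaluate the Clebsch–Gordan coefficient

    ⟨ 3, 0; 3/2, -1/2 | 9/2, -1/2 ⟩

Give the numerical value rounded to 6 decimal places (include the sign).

j₁+j₂−J=0  J+j₁−j₂=6  J−j₁+j₂=3  j₁+j₂+J+1=10
(j₁±m₁, j₂±m₂, J±M) = (3,3,1,2,4,5)
P² = 17280/7
sum k=0..0:
  [0] +1/72 = 1/72
S = 1/72
C² = P²·S² = 10/21 ; C = +0.690066

+0.690066  (= +√(10/21))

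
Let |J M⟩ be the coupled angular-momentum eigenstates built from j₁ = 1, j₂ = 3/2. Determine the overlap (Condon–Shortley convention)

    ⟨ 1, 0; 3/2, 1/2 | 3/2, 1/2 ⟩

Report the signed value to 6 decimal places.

-0.258199  (= −√(1/15))

triangle: 1!×1!×2!/5! = 2/120
(j±m)!: 1!×1!×2!×1!×2!×1! = 4
prefactor² = (2J+1)×Δ×N² = 4/15
  k=0: +1/(0!×1!×1!×2!×0!×0!) = 1/2
  k=1: −1/(1!×0!×0!×1!×1!×1!) = -1
Σ = -1/2  ⇒  CG² = 4/15×(-1/2)² = 1/15
CG = −√(1/15) = -0.258199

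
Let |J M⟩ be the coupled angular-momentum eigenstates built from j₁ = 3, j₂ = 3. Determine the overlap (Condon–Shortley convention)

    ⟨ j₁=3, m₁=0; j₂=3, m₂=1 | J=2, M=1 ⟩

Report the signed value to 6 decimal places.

+0.154303

triangle: 4!×2!×2!/9! = 96/362880
(j±m)!: 3!×3!×4!×2!×3!×1! = 10368
prefactor² = (2J+1)×Δ×N² = 96/7
  k=2: +1/(2!×2!×1!×2!×1!×0!) = 1/8
  k=3: −1/(3!×1!×0!×1!×2!×1!) = -1/12
Σ = 1/24  ⇒  CG² = 96/7×1/24² = 1/42
CG = +√(1/42) = +0.154303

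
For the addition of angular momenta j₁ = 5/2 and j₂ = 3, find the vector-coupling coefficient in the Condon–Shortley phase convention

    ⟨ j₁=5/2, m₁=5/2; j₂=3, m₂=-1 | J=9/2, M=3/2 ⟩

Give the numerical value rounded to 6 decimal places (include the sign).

j₁+j₂−J=1  J+j₁−j₂=4  J−j₁+j₂=5  j₁+j₂+J+1=11
(j₁±m₁, j₂±m₂, J±M) = (5,0,2,4,6,3)
P² = 1382400/77
sum k=0..0:
  [0] +1/288 = 1/288
S = 1/288
C² = P²·S² = 50/231 ; C = +0.465242

+0.465242  (= +√(50/231))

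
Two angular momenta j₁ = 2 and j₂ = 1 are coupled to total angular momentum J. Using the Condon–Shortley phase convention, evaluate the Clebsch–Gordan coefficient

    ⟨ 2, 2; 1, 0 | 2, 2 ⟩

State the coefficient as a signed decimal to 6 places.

+0.816497  (= +√(2/3))

triangle: 1!·3!·1!/6! = 6/720
(j±m)!: 4!·0!·1!·1!·4!·0! = 576
prefactor² = (2J+1)·Δ·N² = 24
  k=0: +1/(0!·1!·0!·1!·3!·0!) = 1/6
Σ = 1/6  ⇒  CG² = 24·1/6² = 2/3
CG = +√(2/3) = +0.816497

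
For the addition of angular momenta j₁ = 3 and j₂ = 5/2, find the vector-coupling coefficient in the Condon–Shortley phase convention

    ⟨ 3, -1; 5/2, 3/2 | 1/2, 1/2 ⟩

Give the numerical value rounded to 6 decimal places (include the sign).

+0.308607

j₁+j₂−J=5  J+j₁−j₂=1  J−j₁+j₂=0  j₁+j₂+J+1=7
(j₁±m₁, j₂±m₂, J±M) = (2,4,4,1,1,0)
P² = 384/7
sum k=4..4:
  [4] +1/24 = 1/24
S = 1/24
C² = P²·S² = 2/21 ; C = +0.308607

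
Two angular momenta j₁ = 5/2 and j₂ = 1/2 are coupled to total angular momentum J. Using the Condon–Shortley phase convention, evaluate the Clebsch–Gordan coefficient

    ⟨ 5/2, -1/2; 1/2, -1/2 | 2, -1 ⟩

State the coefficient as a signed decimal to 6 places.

√[5·1!4!0!/6! · 2!3!0!1!1!3!] = √(12)
  +(−1)^0/∏(0,1,3,0,1,0)! = 1/6  (running 1/6)
⟨..|..⟩ = √(12)·(1/6) = +0.577350

+√(1/3) = +0.577350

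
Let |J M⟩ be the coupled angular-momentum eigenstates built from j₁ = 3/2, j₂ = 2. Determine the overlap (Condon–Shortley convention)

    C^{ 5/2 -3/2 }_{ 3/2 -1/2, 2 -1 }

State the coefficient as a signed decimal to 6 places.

+0.169031  (= +√(1/35))

j₁+j₂−J=1  J+j₁−j₂=2  J−j₁+j₂=3  j₁+j₂+J+1=7
(j₁±m₁, j₂±m₂, J±M) = (1,2,1,3,1,4)
P² = 144/35
sum k=0..1:
  [0] +1/4 = 1/4
  [1] −1/6 = -1/6
S = 1/12
C² = P²·S² = 1/35 ; C = +0.169031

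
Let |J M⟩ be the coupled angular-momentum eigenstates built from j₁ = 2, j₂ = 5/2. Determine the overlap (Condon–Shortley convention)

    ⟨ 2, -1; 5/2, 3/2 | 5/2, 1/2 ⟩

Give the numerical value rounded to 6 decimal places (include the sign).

triangle: 2!×2!×3!/8! = 24/40320
(j±m)!: 1!×3!×4!×1!×3!×2! = 1728
prefactor² = (2J+1)×Δ×N² = 216/35
  k=1: −1/(1!×1!×2!×3!×0!×0!) = -1/12
  k=2: +1/(2!×0!×1!×2!×1!×1!) = 1/4
Σ = 1/6  ⇒  CG² = 216/35×1/6² = 6/35
CG = +√(6/35) = +0.414039

+√(6/35) = +0.414039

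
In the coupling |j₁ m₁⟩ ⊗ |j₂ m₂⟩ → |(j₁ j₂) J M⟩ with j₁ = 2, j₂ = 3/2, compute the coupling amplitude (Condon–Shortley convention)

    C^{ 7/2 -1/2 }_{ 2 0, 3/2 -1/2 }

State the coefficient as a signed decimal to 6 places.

j₁+j₂−J=0  J+j₁−j₂=4  J−j₁+j₂=3  j₁+j₂+J+1=8
(j₁±m₁, j₂±m₂, J±M) = (2,2,1,2,3,4)
P² = 1152/35
sum k=0..0:
  [0] +1/8 = 1/8
S = 1/8
C² = P²·S² = 18/35 ; C = +0.717137

+0.717137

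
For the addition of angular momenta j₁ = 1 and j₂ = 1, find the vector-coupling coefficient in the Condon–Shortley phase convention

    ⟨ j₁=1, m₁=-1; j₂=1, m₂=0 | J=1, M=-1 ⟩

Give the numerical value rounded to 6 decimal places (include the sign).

−√(1/2) = -0.707107

√[3·1!1!1!/4! · 0!2!1!1!0!2!] = √(1/2)
  +(−1)^1/∏(1,0,1,0,0,1)! = -1  (running -1)
⟨..|..⟩ = √(1/2)·(-1) = -0.707107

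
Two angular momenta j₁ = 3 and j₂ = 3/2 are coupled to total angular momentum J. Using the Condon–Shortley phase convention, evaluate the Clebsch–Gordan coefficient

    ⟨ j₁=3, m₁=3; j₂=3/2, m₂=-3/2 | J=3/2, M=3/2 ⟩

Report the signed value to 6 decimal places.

√[4·3!3!0!/7! · 6!0!0!3!3!0!] = √(5184/7)
  +(−1)^0/∏(0,3,0,0,3,0)! = 1/36  (running 1/36)
⟨..|..⟩ = √(5184/7)·(1/36) = +0.755929

+0.755929  (= +√(4/7))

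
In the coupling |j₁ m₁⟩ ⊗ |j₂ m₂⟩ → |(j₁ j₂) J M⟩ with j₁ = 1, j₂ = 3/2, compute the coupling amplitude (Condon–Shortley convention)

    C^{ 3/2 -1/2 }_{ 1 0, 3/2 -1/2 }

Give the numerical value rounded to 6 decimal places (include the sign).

triangle: 1!×1!×2!/5! = 2/120
(j±m)!: 1!×1!×1!×2!×1!×2! = 4
prefactor² = (2J+1)×Δ×N² = 4/15
  k=0: +1/(0!×1!×1!×1!×0!×1!) = 1
  k=1: −1/(1!×0!×0!×0!×1!×2!) = -1/2
Σ = 1/2  ⇒  CG² = 4/15×1/2² = 1/15
CG = +√(1/15) = +0.258199

+0.258199  (= +√(1/15))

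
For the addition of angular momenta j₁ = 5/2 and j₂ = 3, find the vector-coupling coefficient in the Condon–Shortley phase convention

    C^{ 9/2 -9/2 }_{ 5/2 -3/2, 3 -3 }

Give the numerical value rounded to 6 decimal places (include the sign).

√[10·1!4!5!/11! · 1!4!0!6!0!9!] = √(49766400/11)
  +(−1)^0/∏(0,1,4,0,0,5)! = 1/2880  (running 1/2880)
⟨..|..⟩ = √(49766400/11)·(1/2880) = +0.738549

+√(6/11) ≈ +0.738549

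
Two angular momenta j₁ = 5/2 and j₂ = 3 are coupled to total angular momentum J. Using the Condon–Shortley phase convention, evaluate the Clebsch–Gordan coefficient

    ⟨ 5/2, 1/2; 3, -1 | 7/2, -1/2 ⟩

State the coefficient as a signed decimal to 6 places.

triangle: 2!×3!×4!/10! = 288/3628800
(j±m)!: 3!×2!×2!×4!×3!×4! = 82944
prefactor² = (2J+1)×Δ×N² = 9216/175
  k=0: +1/(0!×2!×2!×2!×1!×2!) = 1/16
  k=1: −1/(1!×1!×1!×1!×2!×3!) = -1/12
  k=2: +1/(2!×0!×0!×0!×3!×4!) = 1/288
Σ = -5/288  ⇒  CG² = 9216/175×(-5/288)² = 1/63
CG = −√(1/63) = -0.125988

-0.125988  (= −√(1/63))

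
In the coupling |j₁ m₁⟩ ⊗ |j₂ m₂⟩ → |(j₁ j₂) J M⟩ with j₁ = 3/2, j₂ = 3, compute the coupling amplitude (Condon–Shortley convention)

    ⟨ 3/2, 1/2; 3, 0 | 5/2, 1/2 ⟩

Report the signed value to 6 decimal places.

triangle: 2!·1!·4!/8! = 48/40320
(j±m)!: 2!·1!·3!·3!·3!·2! = 864
prefactor² = (2J+1)·Δ·N² = 216/35
  k=0: +1/(0!·2!·1!·3!·0!·1!) = 1/12
  k=1: −1/(1!·1!·0!·2!·1!·2!) = -1/4
Σ = -1/6  ⇒  CG² = 216/35·(-1/6)² = 6/35
CG = −√(6/35) = -0.414039

-0.414039  (= −√(6/35))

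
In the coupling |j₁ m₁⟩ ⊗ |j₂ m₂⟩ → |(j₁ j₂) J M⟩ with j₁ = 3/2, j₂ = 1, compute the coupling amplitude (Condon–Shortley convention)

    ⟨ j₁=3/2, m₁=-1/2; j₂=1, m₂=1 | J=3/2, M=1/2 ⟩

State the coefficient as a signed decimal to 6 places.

−√(8/15) ≈ -0.730297

√[4·1!2!1!/5! · 1!2!2!0!2!1!] = √(8/15)
  +(−1)^1/∏(1,0,1,1,1,0)! = -1  (running -1)
⟨..|..⟩ = √(8/15)·(-1) = -0.730297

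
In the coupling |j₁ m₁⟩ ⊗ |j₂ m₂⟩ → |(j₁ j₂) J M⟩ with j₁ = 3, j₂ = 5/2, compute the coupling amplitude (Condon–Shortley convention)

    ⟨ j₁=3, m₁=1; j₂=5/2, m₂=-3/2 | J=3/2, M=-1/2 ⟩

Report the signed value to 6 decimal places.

-0.483046  (= −√(7/30))

√[4·4!2!1!/8! · 4!2!1!4!1!2!] = √(384/35)
  +(−1)^0/∏(0,4,2,1,0,0)! = 1/48  (running 1/48)
  +(−1)^1/∏(1,3,1,0,1,1)! = -1/6  (running -7/48)
⟨..|..⟩ = √(384/35)·(-7/48) = -0.483046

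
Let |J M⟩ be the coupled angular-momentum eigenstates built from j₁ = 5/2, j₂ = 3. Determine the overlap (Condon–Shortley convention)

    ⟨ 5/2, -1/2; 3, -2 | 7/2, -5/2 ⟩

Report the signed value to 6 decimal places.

−√(2/63) = -0.178174

j₁+j₂−J=2  J+j₁−j₂=3  J−j₁+j₂=4  j₁+j₂+J+1=10
(j₁±m₁, j₂±m₂, J±M) = (2,3,1,5,1,6)
P² = 4608/7
sum k=0..1:
  [0] +1/72 = 1/72
  [1] −1/48 = -1/48
S = -1/144
C² = P²·S² = 2/63 ; C = -0.178174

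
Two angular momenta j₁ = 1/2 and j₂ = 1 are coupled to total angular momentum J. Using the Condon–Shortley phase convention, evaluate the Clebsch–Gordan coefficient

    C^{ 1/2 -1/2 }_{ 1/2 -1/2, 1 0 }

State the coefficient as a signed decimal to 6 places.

-0.577350  (= −√(1/3))

j₁+j₂−J=1  J+j₁−j₂=0  J−j₁+j₂=1  j₁+j₂+J+1=3
(j₁±m₁, j₂±m₂, J±M) = (0,1,1,1,0,1)
P² = 1/3
sum k=1..1:
  [1] −1/1 = -1
S = -1
C² = P²·S² = 1/3 ; C = -0.577350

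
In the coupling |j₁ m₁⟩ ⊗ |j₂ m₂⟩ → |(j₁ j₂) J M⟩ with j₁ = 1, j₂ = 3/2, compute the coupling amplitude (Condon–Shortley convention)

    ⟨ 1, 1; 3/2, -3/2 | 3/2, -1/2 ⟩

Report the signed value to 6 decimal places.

√[4·1!1!2!/5! · 2!0!0!3!1!2!] = √(8/5)
  +(−1)^0/∏(0,1,0,0,1,2)! = 1/2  (running 1/2)
⟨..|..⟩ = √(8/5)·(1/2) = +0.632456

+√(2/5) = +0.632456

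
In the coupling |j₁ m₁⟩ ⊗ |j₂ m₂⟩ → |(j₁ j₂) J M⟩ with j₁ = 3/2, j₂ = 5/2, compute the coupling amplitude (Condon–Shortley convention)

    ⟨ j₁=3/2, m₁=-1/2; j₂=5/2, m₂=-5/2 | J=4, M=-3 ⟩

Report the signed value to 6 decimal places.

+0.612372

√[9·0!3!5!/9! · 1!2!0!5!1!7!] = √(21600)
  +(−1)^0/∏(0,0,2,0,1,5)! = 1/240  (running 1/240)
⟨..|..⟩ = √(21600)·(1/240) = +0.612372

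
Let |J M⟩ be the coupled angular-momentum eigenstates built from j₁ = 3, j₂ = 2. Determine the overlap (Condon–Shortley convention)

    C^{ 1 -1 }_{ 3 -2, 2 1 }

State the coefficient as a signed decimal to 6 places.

j₁+j₂−J=4  J+j₁−j₂=2  J−j₁+j₂=0  j₁+j₂+J+1=7
(j₁±m₁, j₂±m₂, J±M) = (1,5,3,1,0,2)
P² = 288/7
sum k=3..3:
  [3] −1/12 = -1/12
S = -1/12
C² = P²·S² = 2/7 ; C = -0.534522

-0.534522  (= −√(2/7))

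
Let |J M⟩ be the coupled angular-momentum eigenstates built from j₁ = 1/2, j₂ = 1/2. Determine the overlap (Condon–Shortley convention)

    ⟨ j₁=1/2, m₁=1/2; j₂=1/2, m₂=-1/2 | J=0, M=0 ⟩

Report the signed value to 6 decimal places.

+√(1/2) = +0.707107

j₁+j₂−J=1  J+j₁−j₂=0  J−j₁+j₂=0  j₁+j₂+J+1=2
(j₁±m₁, j₂±m₂, J±M) = (1,0,0,1,0,0)
P² = 1/2
sum k=0..0:
  [0] +1/1 = 1
S = 1
C² = P²·S² = 1/2 ; C = +0.707107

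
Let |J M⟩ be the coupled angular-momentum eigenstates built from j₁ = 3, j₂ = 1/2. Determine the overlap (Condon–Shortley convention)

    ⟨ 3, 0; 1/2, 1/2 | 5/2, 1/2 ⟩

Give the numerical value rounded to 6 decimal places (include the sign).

triangle: 1!·5!·0!/7! = 120/5040
(j±m)!: 3!·3!·1!·0!·3!·2! = 432
prefactor² = (2J+1)·Δ·N² = 432/7
  k=1: −1/(1!·0!·2!·0!·3!·0!) = -1/12
Σ = -1/12  ⇒  CG² = 432/7·(-1/12)² = 3/7
CG = −√(3/7) = -0.654654

-0.654654  (= −√(3/7))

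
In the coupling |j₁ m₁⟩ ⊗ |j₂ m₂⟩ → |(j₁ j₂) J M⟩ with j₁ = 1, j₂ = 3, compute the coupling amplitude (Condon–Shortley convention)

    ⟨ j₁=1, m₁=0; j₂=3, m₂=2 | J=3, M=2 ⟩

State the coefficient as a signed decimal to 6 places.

√[7·1!1!5!/8! · 1!1!5!1!5!1!] = √(300)
  +(−1)^0/∏(0,1,1,5,0,0)! = 1/120  (running 1/120)
  +(−1)^1/∏(1,0,0,4,1,1)! = -1/24  (running -1/30)
⟨..|..⟩ = √(300)·(-1/30) = -0.577350

-0.577350  (= −√(1/3))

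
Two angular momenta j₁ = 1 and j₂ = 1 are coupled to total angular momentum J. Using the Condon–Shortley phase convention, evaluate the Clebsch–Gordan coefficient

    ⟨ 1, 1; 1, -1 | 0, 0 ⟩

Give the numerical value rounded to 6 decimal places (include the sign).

+0.577350

triangle: 2!*0!*0!/3! = 2/6
(j±m)!: 2!*0!*0!*2!*0!*0! = 4
prefactor² = (2J+1)*Δ*N² = 4/3
  k=0: +1/(0!*2!*0!*0!*0!*0!) = 1/2
Σ = 1/2  ⇒  CG² = 4/3*1/2² = 1/3
CG = +√(1/3) = +0.577350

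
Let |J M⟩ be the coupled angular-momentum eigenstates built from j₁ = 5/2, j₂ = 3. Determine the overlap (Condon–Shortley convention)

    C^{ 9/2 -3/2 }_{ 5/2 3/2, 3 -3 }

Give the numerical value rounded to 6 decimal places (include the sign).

+√(8/77) ≈ +0.322329

j₁+j₂−J=1  J+j₁−j₂=4  J−j₁+j₂=5  j₁+j₂+J+1=11
(j₁±m₁, j₂±m₂, J±M) = (4,1,0,6,3,6)
P² = 4147200/77
sum k=0..0:
  [0] +1/720 = 1/720
S = 1/720
C² = P²·S² = 8/77 ; C = +0.322329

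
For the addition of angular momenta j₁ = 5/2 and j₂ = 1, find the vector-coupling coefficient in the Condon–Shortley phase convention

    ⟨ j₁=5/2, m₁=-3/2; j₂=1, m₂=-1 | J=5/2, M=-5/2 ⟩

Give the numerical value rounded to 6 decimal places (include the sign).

j₁+j₂−J=1  J+j₁−j₂=4  J−j₁+j₂=1  j₁+j₂+J+1=7
(j₁±m₁, j₂±m₂, J±M) = (1,4,0,2,0,5)
P² = 1152/7
sum k=0..0:
  [0] +1/24 = 1/24
S = 1/24
C² = P²·S² = 2/7 ; C = +0.534522

+0.534522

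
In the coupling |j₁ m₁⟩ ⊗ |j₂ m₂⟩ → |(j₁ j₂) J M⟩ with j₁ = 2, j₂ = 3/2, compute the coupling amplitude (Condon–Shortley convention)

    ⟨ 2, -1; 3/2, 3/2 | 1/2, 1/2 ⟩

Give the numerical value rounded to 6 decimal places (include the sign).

−√(1/10) = -0.316228

triangle: 3!·1!·0!/5! = 6/120
(j±m)!: 1!·3!·3!·0!·1!·0! = 36
prefactor² = (2J+1)·Δ·N² = 18/5
  k=3: −1/(3!·0!·0!·0!·1!·0!) = -1/6
Σ = -1/6  ⇒  CG² = 18/5·(-1/6)² = 1/10
CG = −√(1/10) = -0.316228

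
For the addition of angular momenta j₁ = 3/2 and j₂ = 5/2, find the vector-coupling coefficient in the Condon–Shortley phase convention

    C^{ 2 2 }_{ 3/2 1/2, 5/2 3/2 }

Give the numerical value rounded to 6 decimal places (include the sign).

√[5·2!1!3!/7! · 2!1!4!1!4!0!] = √(96/7)
  +(−1)^1/∏(1,1,0,3,1,0)! = -1/6  (running -1/6)
⟨..|..⟩ = √(96/7)·(-1/6) = -0.617213

−√(8/21) ≈ -0.617213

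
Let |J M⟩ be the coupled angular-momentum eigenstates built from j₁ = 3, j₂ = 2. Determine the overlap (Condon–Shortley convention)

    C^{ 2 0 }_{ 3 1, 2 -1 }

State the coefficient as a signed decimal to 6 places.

j₁+j₂−J=3  J+j₁−j₂=3  J−j₁+j₂=1  j₁+j₂+J+1=8
(j₁±m₁, j₂±m₂, J±M) = (4,2,1,3,2,2)
P² = 36/7
sum k=0..1:
  [0] +1/12 = 1/12
  [1] −1/4 = -1/4
S = -1/6
C² = P²·S² = 1/7 ; C = -0.377964

-0.377964  (= −√(1/7))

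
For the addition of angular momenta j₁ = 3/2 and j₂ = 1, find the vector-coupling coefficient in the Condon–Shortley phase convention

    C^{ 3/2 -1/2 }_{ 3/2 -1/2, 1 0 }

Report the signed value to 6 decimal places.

triangle: 1!*2!*1!/5! = 2/120
(j±m)!: 1!*2!*1!*1!*1!*2! = 4
prefactor² = (2J+1)*Δ*N² = 4/15
  k=0: +1/(0!*1!*2!*1!*0!*0!) = 1/2
  k=1: −1/(1!*0!*1!*0!*1!*1!) = -1
Σ = -1/2  ⇒  CG² = 4/15*(-1/2)² = 1/15
CG = −√(1/15) = -0.258199

−√(1/15) ≈ -0.258199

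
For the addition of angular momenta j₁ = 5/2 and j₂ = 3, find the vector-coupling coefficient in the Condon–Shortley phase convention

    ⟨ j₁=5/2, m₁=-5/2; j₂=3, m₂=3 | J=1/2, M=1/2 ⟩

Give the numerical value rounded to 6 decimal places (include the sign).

-0.534522  (= −√(2/7))

triangle: 5!×0!×1!/7! = 120/5040
(j±m)!: 0!×5!×6!×0!×1!×0! = 86400
prefactor² = (2J+1)×Δ×N² = 28800/7
  k=5: −1/(5!×0!×0!×1!×0!×0!) = -1/120
Σ = -1/120  ⇒  CG² = 28800/7×(-1/120)² = 2/7
CG = −√(2/7) = -0.534522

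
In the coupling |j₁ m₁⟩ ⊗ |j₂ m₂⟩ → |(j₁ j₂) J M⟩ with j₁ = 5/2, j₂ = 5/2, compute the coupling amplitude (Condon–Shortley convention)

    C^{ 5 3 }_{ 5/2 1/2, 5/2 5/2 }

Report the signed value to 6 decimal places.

+0.471405

triangle: 0!·5!·5!/11! = 14400/39916800
(j±m)!: 3!·2!·5!·0!·8!·2! = 116121600
prefactor² = (2J+1)·Δ·N² = 460800
  k=0: +1/(0!·0!·2!·5!·3!·0!) = 1/1440
Σ = 1/1440  ⇒  CG² = 460800·1/1440² = 2/9
CG = +√(2/9) = +0.471405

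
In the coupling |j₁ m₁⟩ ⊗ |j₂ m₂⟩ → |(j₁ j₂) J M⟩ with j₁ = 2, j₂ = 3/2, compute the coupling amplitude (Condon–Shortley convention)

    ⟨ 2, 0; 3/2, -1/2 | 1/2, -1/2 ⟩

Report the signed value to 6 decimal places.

triangle: 3!·1!·0!/5! = 6/120
(j±m)!: 2!·2!·1!·2!·0!·1! = 8
prefactor² = (2J+1)·Δ·N² = 4/5
  k=1: −1/(1!·2!·1!·0!·0!·0!) = -1/2
Σ = -1/2  ⇒  CG² = 4/5·(-1/2)² = 1/5
CG = −√(1/5) = -0.447214

-0.447214  (= −√(1/5))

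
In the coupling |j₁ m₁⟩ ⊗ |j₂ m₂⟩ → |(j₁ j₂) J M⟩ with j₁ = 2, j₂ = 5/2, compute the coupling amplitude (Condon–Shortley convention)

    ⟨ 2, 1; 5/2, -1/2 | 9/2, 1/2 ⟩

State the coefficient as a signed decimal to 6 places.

+√(20/63) = +0.563436

j₁+j₂−J=0  J+j₁−j₂=4  J−j₁+j₂=5  j₁+j₂+J+1=10
(j₁±m₁, j₂±m₂, J±M) = (3,1,2,3,5,4)
P² = 11520/7
sum k=0..0:
  [0] +1/72 = 1/72
S = 1/72
C² = P²·S² = 20/63 ; C = +0.563436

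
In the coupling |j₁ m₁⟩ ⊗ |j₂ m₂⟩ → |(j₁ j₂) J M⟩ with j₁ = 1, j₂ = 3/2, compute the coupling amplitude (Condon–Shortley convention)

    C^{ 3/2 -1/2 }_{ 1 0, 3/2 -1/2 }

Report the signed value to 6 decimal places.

+0.258199  (= +√(1/15))

j₁+j₂−J=1  J+j₁−j₂=1  J−j₁+j₂=2  j₁+j₂+J+1=5
(j₁±m₁, j₂±m₂, J±M) = (1,1,1,2,1,2)
P² = 4/15
sum k=0..1:
  [0] +1/1 = 1
  [1] −1/2 = -1/2
S = 1/2
C² = P²·S² = 1/15 ; C = +0.258199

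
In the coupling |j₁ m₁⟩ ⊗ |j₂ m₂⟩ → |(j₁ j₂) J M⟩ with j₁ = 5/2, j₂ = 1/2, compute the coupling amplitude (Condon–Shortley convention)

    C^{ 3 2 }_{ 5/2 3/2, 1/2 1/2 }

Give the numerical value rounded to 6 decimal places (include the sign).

+√(5/6) ≈ +0.912871

√[7·0!5!1!/7! · 4!1!1!0!5!1!] = √(480)
  +(−1)^0/∏(0,0,1,1,4,0)! = 1/24  (running 1/24)
⟨..|..⟩ = √(480)·(1/24) = +0.912871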